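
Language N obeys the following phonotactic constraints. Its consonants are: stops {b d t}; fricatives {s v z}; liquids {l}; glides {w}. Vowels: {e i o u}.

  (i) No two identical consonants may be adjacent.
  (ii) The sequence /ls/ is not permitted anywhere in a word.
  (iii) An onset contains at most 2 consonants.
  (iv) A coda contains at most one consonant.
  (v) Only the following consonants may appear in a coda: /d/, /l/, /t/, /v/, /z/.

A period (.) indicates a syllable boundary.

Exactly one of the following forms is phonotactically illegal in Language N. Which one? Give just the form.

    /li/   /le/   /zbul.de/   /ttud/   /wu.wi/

/li/ — σ1 onset /l/, coda /∅/ ok → phonotactically legal
/le/ — σ1 onset /l/, coda /∅/ ok → phonotactically legal
/zbul.de/ — σ1 onset /zb/ (2C), coda /l/ ok; σ2 onset /d/, coda /∅/ ok → phonotactically legal
/ttud/ — violates constraint (i): adjacent identical consonants /tt/ → phonotactically illegal
/wu.wi/ — σ1 onset /w/, coda /∅/ ok; σ2 onset /w/, coda /∅/ ok → phonotactically legal

/ttud/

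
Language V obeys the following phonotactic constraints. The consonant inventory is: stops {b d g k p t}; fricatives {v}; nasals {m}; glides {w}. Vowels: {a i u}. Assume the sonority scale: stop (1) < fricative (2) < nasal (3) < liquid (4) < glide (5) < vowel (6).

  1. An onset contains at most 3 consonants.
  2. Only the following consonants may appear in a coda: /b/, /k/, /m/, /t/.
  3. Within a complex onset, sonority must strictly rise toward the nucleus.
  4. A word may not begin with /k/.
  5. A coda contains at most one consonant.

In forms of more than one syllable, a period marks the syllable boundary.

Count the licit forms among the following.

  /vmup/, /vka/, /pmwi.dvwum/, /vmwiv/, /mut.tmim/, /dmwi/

3

/vmup/ — violates constraint 2: syllable 1 coda contains /p/, which is not a licensed coda consonant → illicit
/vka/ — violates constraint 3: syllable 1 onset /vk/: /v/ (fricative, 2) → /k/ (stop, 1) does not rise → illicit
/pmwi.dvwum/ — σ1 onset /pmw/ (1→3→5 rises), coda /∅/ ok; σ2 onset /dvw/ (1→2→5 rises), coda /m/ ok → licit
/vmwiv/ — violates constraint 2: syllable 1 coda contains /v/, which is not a licensed coda consonant → illicit
/mut.tmim/ — σ1 onset /m/, coda /t/ ok; σ2 onset /tm/ (1→3 rises), coda /m/ ok → licit
/dmwi/ — σ1 onset /dmw/ (1→3→5 rises), coda /∅/ ok → licit
Licit: /pmwi.dvwum/, /mut.tmim/, /dmwi/ → 3.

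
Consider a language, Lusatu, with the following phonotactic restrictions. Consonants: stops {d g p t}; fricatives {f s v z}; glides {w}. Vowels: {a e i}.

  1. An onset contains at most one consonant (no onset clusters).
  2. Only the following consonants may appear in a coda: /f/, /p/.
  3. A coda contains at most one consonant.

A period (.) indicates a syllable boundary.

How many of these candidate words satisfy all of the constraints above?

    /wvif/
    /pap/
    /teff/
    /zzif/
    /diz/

/wvif/ — violates constraint 1: syllable 1 onset /wv/ has 2 consonants (> 1) → ill-formed
/pap/ — σ1 onset /p/, coda /p/ ok → well-formed
/teff/ — violates constraint 3: syllable 1 coda /ff/ has 2 consonants (> 1) → ill-formed
/zzif/ — violates constraint 1: syllable 1 onset /zz/ has 2 consonants (> 1) → ill-formed
/diz/ — violates constraint 2: syllable 1 coda contains /z/, which is not a licensed coda consonant → ill-formed
Well-formed: /pap/ → 1.

1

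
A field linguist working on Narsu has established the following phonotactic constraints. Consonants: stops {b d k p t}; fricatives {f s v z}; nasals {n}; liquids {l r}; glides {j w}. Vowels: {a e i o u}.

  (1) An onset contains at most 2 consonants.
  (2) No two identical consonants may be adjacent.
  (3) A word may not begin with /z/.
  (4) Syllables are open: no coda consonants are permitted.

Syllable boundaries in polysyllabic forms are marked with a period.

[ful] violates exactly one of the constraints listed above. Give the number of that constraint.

4

[ful]: syllable 1 coda /l/ has 1 consonant (> 0).
This is a violation of constraint 4: "Syllables are open: no coda consonants are permitted."
The remaining constraints (1, 2, 3) are satisfied.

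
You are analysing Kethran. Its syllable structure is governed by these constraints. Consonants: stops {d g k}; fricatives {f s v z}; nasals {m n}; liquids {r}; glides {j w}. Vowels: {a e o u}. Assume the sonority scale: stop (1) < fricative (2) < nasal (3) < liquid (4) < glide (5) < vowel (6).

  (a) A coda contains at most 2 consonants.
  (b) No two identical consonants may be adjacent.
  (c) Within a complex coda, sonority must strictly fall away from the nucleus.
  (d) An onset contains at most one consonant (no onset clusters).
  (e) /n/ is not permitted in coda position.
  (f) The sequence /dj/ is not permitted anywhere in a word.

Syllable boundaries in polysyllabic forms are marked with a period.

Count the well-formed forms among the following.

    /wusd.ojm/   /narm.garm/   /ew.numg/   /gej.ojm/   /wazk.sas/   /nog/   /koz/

/wusd.ojm/ — σ1 onset /w/, coda /sd/ (2→1 falls) ok; σ2 onset /∅/, coda /jm/ (5→3 falls) ok → well-formed
/narm.garm/ — σ1 onset /n/, coda /rm/ (4→3 falls) ok; σ2 onset /g/, coda /rm/ (4→3 falls) ok → well-formed
/ew.numg/ — σ1 onset /∅/, coda /w/ ok; σ2 onset /n/, coda /mg/ (3→1 falls) ok → well-formed
/gej.ojm/ — σ1 onset /g/, coda /j/ ok; σ2 onset /∅/, coda /jm/ (5→3 falls) ok → well-formed
/wazk.sas/ — σ1 onset /w/, coda /zk/ (2→1 falls) ok; σ2 onset /s/, coda /s/ ok → well-formed
/nog/ — σ1 onset /n/, coda /g/ ok → well-formed
/koz/ — σ1 onset /k/, coda /z/ ok → well-formed
Well-formed: /wusd.ojm/, /narm.garm/, /ew.numg/, /gej.ojm/, /wazk.sas/, /nog/, /koz/ → 7.

7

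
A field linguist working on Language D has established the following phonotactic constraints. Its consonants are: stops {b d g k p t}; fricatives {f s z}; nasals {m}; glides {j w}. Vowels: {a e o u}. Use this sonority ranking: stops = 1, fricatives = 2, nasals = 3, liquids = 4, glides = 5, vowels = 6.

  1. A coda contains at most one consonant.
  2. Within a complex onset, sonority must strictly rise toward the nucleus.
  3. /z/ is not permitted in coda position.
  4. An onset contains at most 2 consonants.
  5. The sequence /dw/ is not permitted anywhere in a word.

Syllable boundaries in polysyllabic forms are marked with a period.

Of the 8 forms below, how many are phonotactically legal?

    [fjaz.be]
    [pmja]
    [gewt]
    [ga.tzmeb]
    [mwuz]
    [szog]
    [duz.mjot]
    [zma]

[fjaz.be] — violates constraint 3: syllable 1 coda contains /z/ → phonotactically illegal
[pmja] — violates constraint 4: syllable 1 onset /pmj/ has 3 consonants (> 2) → phonotactically illegal
[gewt] — violates constraint 1: syllable 1 coda /wt/ has 2 consonants (> 1) → phonotactically illegal
[ga.tzmeb] — violates constraint 4: syllable 2 onset /tzm/ has 3 consonants (> 2) → phonotactically illegal
[mwuz] — violates constraint 3: syllable 1 coda contains /z/ → phonotactically illegal
[szog] — violates constraint 2: syllable 1 onset /sz/: /s/ (fricative, 2) → /z/ (fricative, 2) does not rise → phonotactically illegal
[duz.mjot] — violates constraint 3: syllable 1 coda contains /z/ → phonotactically illegal
[zma] — σ1 onset /zm/ (2→3 rises), coda /∅/ ok → phonotactically legal
Phonotactically legal: [zma] → 1.

1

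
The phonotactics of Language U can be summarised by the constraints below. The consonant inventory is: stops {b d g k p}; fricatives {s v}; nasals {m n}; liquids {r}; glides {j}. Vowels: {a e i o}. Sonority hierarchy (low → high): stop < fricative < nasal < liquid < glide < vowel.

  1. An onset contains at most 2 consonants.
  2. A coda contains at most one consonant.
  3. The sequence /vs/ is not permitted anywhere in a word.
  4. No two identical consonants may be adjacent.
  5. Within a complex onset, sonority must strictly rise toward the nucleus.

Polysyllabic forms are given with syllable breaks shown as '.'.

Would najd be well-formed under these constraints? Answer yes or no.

najd — violates constraint 2: syllable 1 coda /jd/ has 2 consonants (> 1) → ill-formed

no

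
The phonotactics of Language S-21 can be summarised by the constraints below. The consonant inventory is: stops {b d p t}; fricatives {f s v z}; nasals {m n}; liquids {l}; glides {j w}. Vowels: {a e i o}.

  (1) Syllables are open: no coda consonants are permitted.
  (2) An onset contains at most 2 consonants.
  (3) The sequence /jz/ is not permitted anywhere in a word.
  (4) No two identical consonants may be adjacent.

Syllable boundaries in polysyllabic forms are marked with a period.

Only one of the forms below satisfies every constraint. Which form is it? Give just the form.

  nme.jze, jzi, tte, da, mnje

da

nme.jze — violates constraint 3: contains banned sequence /jz/ → not permitted
jzi — violates constraint 3: contains banned sequence /jz/ → not permitted
tte — violates constraint 4: adjacent identical consonants /tt/ → not permitted
da — σ1 onset /d/, coda /∅/ ok → permitted
mnje — violates constraint 2: syllable 1 onset /mnj/ has 3 consonants (> 2) → not permitted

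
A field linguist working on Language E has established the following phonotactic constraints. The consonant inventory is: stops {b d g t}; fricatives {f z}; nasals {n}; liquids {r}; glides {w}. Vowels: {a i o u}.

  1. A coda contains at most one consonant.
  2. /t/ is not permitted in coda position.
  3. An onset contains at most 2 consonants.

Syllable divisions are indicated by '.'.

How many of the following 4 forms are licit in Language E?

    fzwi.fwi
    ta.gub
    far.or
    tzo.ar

fzwi.fwi — violates constraint 3: syllable 1 onset /fzw/ has 3 consonants (> 2) → illicit
ta.gub — σ1 onset /t/, coda /∅/ ok; σ2 onset /g/, coda /b/ ok → licit
far.or — σ1 onset /f/, coda /r/ ok; σ2 onset /∅/, coda /r/ ok → licit
tzo.ar — σ1 onset /tz/ (2C), coda /∅/ ok; σ2 onset /∅/, coda /r/ ok → licit
Licit: ta.gub, far.or, tzo.ar → 3.

3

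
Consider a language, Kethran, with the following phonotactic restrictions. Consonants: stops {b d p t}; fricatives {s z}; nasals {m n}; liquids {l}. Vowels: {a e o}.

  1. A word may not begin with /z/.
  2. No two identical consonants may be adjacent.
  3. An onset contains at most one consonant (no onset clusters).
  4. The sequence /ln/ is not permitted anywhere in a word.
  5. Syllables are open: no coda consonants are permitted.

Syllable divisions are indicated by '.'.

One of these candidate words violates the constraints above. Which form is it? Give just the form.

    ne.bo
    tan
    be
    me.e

ne.bo — σ1 onset /n/, coda /∅/ ok; σ2 onset /b/, coda /∅/ ok → phonotactically legal
tan — violates constraint 5: syllable 1 coda /n/ has 1 consonant (> 0) → phonotactically illegal
be — σ1 onset /b/, coda /∅/ ok → phonotactically legal
me.e — σ1 onset /m/, coda /∅/ ok; σ2 onset /∅/, coda /∅/ ok → phonotactically legal

tan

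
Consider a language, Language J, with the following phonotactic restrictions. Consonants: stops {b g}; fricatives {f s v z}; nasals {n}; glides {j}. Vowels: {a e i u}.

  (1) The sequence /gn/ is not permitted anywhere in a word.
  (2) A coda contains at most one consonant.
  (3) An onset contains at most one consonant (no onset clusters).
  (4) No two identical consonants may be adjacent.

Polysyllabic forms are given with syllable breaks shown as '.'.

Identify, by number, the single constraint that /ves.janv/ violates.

/ves.janv/: syllable 2 coda /nv/ has 2 consonants (> 1).
This is a violation of constraint 2: "A coda contains at most one consonant."
The remaining constraints (1, 3, 4) are satisfied.

2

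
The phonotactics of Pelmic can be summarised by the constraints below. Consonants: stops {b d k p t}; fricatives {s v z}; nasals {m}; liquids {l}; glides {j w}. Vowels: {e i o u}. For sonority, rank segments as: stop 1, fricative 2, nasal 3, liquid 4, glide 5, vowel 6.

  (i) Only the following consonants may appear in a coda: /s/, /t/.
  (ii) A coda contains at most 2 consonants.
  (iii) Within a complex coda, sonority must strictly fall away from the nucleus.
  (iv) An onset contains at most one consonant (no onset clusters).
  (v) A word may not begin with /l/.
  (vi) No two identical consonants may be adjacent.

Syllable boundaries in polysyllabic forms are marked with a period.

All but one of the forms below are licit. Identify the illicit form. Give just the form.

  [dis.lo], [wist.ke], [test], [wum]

[wum]

[dis.lo] — σ1 onset /d/, coda /s/ ok; σ2 onset /l/, coda /∅/ ok → licit
[wist.ke] — σ1 onset /w/, coda /st/ (2→1 falls) ok; σ2 onset /k/, coda /∅/ ok → licit
[test] — σ1 onset /t/, coda /st/ (2→1 falls) ok → licit
[wum] — violates constraint (i): syllable 1 coda contains /m/, which is not a licensed coda consonant → illicit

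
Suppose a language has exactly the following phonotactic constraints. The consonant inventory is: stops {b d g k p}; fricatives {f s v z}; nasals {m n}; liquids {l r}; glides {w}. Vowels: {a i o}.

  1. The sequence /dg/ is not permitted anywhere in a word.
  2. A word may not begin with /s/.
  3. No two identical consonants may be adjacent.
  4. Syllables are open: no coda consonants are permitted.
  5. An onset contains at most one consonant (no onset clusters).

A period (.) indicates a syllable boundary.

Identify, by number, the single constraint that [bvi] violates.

5

[bvi]: syllable 1 onset /bv/ has 2 consonants (> 1).
This is a violation of constraint 5: "An onset contains at most one consonant (no onset clusters)."
The remaining constraints (1, 2, 3, 4) are satisfied.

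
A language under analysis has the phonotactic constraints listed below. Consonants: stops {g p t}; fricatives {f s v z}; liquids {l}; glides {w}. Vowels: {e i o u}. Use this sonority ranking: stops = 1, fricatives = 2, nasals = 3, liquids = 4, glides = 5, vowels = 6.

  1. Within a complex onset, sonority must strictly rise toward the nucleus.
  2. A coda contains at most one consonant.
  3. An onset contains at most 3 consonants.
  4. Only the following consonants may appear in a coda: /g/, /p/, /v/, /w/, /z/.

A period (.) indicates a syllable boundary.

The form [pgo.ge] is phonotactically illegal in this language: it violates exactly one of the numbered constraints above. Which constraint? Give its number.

1

[pgo.ge]: syllable 1 onset /pg/: /p/ (stop, 1) → /g/ (stop, 1) does not rise.
This is a violation of constraint 1: "Within a complex onset, sonority must strictly rise toward the nucleus."
The remaining constraints (2, 3, 4) are satisfied.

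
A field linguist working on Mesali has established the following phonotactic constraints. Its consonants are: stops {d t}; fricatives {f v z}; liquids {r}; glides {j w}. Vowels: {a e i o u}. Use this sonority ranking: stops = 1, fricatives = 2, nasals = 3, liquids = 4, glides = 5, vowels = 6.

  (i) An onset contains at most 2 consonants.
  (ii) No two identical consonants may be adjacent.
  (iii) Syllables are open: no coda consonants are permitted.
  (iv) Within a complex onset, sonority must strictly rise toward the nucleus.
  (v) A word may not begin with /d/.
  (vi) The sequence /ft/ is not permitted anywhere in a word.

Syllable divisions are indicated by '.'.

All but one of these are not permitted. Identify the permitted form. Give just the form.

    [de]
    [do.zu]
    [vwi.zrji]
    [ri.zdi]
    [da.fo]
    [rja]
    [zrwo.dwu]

[rja]

[de] — violates constraint (v): word begins with /d/ → not permitted
[do.zu] — violates constraint (v): word begins with /d/ → not permitted
[vwi.zrji] — violates constraint (i): syllable 2 onset /zrj/ has 3 consonants (> 2) → not permitted
[ri.zdi] — violates constraint (iv): syllable 2 onset /zd/: /z/ (fricative, 2) → /d/ (stop, 1) does not rise → not permitted
[da.fo] — violates constraint (v): word begins with /d/ → not permitted
[rja] — σ1 onset /rj/ (4→5 rises), coda /∅/ ok → permitted
[zrwo.dwu] — violates constraint (i): syllable 1 onset /zrw/ has 3 consonants (> 2) → not permitted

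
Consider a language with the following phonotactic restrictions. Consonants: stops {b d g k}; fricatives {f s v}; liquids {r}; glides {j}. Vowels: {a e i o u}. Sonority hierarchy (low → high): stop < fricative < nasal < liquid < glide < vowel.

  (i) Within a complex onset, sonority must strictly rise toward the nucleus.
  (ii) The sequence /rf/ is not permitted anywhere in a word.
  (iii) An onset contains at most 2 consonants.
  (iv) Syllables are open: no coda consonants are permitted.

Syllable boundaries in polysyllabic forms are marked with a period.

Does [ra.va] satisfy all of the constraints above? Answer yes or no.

[ra.va] — σ1 onset /r/, coda /∅/ ok; σ2 onset /v/, coda /∅/ ok → phonotactically legal

yes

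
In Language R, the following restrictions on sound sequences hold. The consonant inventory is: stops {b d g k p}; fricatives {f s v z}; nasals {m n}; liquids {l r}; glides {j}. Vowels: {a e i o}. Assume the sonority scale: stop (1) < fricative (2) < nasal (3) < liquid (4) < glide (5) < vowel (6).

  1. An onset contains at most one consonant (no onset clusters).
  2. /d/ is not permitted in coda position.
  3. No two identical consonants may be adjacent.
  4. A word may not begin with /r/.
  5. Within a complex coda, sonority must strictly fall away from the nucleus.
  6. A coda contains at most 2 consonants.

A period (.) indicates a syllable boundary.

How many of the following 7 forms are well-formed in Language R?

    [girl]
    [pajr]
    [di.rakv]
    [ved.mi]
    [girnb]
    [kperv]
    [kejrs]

1

[girl] — violates constraint 5: syllable 1 coda /rl/: /r/ (liquid, 4) → /l/ (liquid, 4) does not fall → ill-formed
[pajr] — σ1 onset /p/, coda /jr/ (5→4 falls) ok → well-formed
[di.rakv] — violates constraint 5: syllable 2 coda /kv/: /k/ (stop, 1) → /v/ (fricative, 2) does not fall → ill-formed
[ved.mi] — violates constraint 2: syllable 1 coda contains /d/ → ill-formed
[girnb] — violates constraint 6: syllable 1 coda /rnb/ has 3 consonants (> 2) → ill-formed
[kperv] — violates constraint 1: syllable 1 onset /kp/ has 2 consonants (> 1) → ill-formed
[kejrs] — violates constraint 6: syllable 1 coda /jrs/ has 3 consonants (> 2) → ill-formed
Well-formed: [pajr] → 1.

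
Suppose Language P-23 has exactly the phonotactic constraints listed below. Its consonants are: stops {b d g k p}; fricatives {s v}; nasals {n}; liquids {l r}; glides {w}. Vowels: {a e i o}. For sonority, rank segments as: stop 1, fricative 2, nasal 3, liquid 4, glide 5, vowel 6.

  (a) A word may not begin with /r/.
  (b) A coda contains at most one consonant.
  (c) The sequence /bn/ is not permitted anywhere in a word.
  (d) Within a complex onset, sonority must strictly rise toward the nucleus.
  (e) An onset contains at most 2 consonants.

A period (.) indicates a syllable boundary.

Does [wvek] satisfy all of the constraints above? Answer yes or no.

no

[wvek] — violates constraint (d): syllable 1 onset /wv/: /w/ (glide, 5) → /v/ (fricative, 2) does not rise → illicit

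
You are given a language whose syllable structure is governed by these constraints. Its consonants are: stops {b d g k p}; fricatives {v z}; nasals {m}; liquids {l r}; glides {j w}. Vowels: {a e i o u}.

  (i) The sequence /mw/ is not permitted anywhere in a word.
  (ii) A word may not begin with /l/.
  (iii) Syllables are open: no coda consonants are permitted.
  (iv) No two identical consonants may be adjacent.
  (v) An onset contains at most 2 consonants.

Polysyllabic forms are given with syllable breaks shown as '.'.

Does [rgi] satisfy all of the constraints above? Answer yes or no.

[rgi] — σ1 onset /rg/ (2C), coda /∅/ ok → permitted

yes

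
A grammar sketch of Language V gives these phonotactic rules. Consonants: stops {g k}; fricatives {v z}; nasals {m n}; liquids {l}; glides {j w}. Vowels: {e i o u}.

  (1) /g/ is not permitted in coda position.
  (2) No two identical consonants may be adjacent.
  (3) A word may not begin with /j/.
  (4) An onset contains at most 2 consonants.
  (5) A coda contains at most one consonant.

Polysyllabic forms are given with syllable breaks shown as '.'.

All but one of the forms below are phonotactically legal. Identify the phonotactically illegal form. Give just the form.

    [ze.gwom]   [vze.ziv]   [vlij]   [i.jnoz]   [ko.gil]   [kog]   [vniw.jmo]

[kog]

[ze.gwom] — σ1 onset /z/, coda /∅/ ok; σ2 onset /gw/ (2C), coda /m/ ok → phonotactically legal
[vze.ziv] — σ1 onset /vz/ (2C), coda /∅/ ok; σ2 onset /z/, coda /v/ ok → phonotactically legal
[vlij] — σ1 onset /vl/ (2C), coda /j/ ok → phonotactically legal
[i.jnoz] — σ1 onset /∅/, coda /∅/ ok; σ2 onset /jn/ (2C), coda /z/ ok → phonotactically legal
[ko.gil] — σ1 onset /k/, coda /∅/ ok; σ2 onset /g/, coda /l/ ok → phonotactically legal
[kog] — violates constraint 1: syllable 1 coda contains /g/ → phonotactically illegal
[vniw.jmo] — σ1 onset /vn/ (2C), coda /w/ ok; σ2 onset /jm/ (2C), coda /∅/ ok → phonotactically legal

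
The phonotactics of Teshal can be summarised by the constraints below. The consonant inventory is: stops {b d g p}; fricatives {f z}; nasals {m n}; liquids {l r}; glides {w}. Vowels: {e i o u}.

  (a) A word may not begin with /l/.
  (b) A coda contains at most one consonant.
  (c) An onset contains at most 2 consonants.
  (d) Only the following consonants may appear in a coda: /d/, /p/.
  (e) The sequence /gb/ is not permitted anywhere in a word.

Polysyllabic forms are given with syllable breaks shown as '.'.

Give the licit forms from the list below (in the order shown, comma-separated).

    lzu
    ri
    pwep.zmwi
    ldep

lzu — violates constraint (a): word begins with /l/ → illicit
ri — σ1 onset /r/, coda /∅/ ok → licit
pwep.zmwi — violates constraint (c): syllable 2 onset /zmw/ has 3 consonants (> 2) → illicit
ldep — violates constraint (a): word begins with /l/ → illicit

ri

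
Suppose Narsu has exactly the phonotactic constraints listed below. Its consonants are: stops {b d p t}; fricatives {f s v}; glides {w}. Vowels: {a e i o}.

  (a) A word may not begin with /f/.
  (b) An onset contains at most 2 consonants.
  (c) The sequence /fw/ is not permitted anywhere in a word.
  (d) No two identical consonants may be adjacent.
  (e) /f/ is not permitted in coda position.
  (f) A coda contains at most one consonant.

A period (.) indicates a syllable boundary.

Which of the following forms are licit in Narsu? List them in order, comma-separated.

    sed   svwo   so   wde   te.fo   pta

sed — σ1 onset /s/, coda /d/ ok → licit
svwo — violates constraint (b): syllable 1 onset /svw/ has 3 consonants (> 2) → illicit
so — σ1 onset /s/, coda /∅/ ok → licit
wde — σ1 onset /wd/ (2C), coda /∅/ ok → licit
te.fo — σ1 onset /t/, coda /∅/ ok; σ2 onset /f/, coda /∅/ ok → licit
pta — σ1 onset /pt/ (2C), coda /∅/ ok → licit

sed, so, wde, te.fo, pta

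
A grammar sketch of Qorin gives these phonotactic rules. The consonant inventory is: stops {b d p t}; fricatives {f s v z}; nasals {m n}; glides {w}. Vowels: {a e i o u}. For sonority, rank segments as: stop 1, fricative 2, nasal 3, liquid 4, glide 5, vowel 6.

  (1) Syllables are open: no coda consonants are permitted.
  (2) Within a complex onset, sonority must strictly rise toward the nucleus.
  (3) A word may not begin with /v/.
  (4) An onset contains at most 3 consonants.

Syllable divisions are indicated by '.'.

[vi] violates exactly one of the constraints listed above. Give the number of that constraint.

3

[vi]: word begins with /v/.
This is a violation of constraint 3: "A word may not begin with /v/."
The remaining constraints (1, 2, 4) are satisfied.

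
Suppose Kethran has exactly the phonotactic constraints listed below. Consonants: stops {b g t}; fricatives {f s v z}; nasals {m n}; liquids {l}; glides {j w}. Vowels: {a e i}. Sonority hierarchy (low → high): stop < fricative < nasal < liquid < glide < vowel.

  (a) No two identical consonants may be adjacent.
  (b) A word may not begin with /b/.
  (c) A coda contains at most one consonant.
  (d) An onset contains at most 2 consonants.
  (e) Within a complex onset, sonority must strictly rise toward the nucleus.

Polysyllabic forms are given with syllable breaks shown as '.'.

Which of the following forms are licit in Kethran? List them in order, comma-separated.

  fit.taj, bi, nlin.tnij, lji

nlin.tnij, lji

fit.taj — violates constraint (a): adjacent identical consonants /tt/ → illicit
bi — violates constraint (b): word begins with /b/ → illicit
nlin.tnij — σ1 onset /nl/ (3→4 rises), coda /n/ ok; σ2 onset /tn/ (1→3 rises), coda /j/ ok → licit
lji — σ1 onset /lj/ (4→5 rises), coda /∅/ ok → licit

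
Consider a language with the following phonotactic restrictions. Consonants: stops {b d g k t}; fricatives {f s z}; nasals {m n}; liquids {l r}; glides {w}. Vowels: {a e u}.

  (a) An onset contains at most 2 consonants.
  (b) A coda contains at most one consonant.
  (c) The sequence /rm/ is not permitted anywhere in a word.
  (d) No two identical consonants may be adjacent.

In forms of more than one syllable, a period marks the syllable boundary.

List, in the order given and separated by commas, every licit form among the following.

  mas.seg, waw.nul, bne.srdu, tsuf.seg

mas.seg — violates constraint (d): adjacent identical consonants /ss/ → illicit
waw.nul — σ1 onset /w/, coda /w/ ok; σ2 onset /n/, coda /l/ ok → licit
bne.srdu — violates constraint (a): syllable 2 onset /srd/ has 3 consonants (> 2) → illicit
tsuf.seg — σ1 onset /ts/ (2C), coda /f/ ok; σ2 onset /s/, coda /g/ ok → licit

waw.nul, tsuf.seg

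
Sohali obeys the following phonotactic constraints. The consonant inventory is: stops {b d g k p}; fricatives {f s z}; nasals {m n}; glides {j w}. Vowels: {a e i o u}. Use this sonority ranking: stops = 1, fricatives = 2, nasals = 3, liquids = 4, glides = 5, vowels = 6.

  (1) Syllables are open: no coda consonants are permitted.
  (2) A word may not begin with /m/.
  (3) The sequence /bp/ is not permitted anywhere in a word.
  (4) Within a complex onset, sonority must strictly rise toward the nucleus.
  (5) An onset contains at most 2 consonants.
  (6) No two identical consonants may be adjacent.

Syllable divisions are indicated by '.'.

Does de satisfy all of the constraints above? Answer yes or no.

de — σ1 onset /d/, coda /∅/ ok → permitted

yes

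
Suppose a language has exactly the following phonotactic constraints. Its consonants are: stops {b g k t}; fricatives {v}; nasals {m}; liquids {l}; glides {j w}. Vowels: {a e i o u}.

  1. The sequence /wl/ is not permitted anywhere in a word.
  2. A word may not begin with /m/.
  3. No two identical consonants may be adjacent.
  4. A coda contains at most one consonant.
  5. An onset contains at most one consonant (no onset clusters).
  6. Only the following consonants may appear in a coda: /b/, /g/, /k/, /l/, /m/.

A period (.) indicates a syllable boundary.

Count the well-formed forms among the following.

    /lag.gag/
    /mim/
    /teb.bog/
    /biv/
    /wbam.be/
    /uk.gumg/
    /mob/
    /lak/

1

/lag.gag/ — violates constraint 3: adjacent identical consonants /gg/ → ill-formed
/mim/ — violates constraint 2: word begins with /m/ → ill-formed
/teb.bog/ — violates constraint 3: adjacent identical consonants /bb/ → ill-formed
/biv/ — violates constraint 6: syllable 1 coda contains /v/, which is not a licensed coda consonant → ill-formed
/wbam.be/ — violates constraint 5: syllable 1 onset /wb/ has 2 consonants (> 1) → ill-formed
/uk.gumg/ — violates constraint 4: syllable 2 coda /mg/ has 2 consonants (> 1) → ill-formed
/mob/ — violates constraint 2: word begins with /m/ → ill-formed
/lak/ — σ1 onset /l/, coda /k/ ok → well-formed
Well-formed: /lak/ → 1.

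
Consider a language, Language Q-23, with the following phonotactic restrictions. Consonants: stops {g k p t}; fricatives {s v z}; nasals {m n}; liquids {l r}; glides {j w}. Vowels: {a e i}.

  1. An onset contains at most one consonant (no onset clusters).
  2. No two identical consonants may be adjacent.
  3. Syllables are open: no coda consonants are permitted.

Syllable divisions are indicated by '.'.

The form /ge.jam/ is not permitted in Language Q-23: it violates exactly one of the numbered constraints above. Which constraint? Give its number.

3

/ge.jam/: syllable 2 coda /m/ has 1 consonant (> 0).
This is a violation of constraint 3: "Syllables are open: no coda consonants are permitted."
The remaining constraints (1, 2) are satisfied.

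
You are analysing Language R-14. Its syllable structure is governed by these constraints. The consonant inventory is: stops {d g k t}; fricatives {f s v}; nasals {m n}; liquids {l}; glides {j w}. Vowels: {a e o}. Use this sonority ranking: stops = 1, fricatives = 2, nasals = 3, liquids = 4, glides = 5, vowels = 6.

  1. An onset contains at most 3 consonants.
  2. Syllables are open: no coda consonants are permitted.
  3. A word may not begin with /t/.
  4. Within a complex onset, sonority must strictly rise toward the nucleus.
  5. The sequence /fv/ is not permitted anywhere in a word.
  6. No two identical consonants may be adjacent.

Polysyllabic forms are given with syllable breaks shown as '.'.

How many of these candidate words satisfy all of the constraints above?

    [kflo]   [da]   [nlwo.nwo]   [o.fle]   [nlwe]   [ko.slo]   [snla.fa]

7

[kflo] — σ1 onset /kfl/ (1→2→4 rises), coda /∅/ ok → well-formed
[da] — σ1 onset /d/, coda /∅/ ok → well-formed
[nlwo.nwo] — σ1 onset /nlw/ (3→4→5 rises), coda /∅/ ok; σ2 onset /nw/ (3→5 rises), coda /∅/ ok → well-formed
[o.fle] — σ1 onset /∅/, coda /∅/ ok; σ2 onset /fl/ (2→4 rises), coda /∅/ ok → well-formed
[nlwe] — σ1 onset /nlw/ (3→4→5 rises), coda /∅/ ok → well-formed
[ko.slo] — σ1 onset /k/, coda /∅/ ok; σ2 onset /sl/ (2→4 rises), coda /∅/ ok → well-formed
[snla.fa] — σ1 onset /snl/ (2→3→4 rises), coda /∅/ ok; σ2 onset /f/, coda /∅/ ok → well-formed
Well-formed: [kflo], [da], [nlwo.nwo], [o.fle], [nlwe], [ko.slo], [snla.fa] → 7.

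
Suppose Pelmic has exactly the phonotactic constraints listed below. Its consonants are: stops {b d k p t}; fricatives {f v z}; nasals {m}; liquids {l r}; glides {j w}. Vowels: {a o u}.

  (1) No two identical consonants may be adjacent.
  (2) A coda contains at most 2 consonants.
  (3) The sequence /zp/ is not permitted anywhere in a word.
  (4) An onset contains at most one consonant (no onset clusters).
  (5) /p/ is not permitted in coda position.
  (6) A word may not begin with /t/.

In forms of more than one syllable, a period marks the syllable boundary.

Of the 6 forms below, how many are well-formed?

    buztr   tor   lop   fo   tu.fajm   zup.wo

buztr — violates constraint 2: syllable 1 coda /ztr/ has 3 consonants (> 2) → ill-formed
tor — violates constraint 6: word begins with /t/ → ill-formed
lop — violates constraint 5: syllable 1 coda contains /p/ → ill-formed
fo — σ1 onset /f/, coda /∅/ ok → well-formed
tu.fajm — violates constraint 6: word begins with /t/ → ill-formed
zup.wo — violates constraint 5: syllable 1 coda contains /p/ → ill-formed
Well-formed: fo → 1.

1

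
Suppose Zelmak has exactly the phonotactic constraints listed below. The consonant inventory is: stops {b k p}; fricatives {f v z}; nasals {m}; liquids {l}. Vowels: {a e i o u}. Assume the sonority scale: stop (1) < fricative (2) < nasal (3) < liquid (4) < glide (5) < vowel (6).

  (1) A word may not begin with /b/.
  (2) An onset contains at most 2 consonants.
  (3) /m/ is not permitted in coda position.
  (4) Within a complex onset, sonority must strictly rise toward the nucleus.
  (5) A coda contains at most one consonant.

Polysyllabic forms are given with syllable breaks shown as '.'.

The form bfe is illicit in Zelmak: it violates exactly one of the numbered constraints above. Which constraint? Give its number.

bfe: word begins with /b/.
This is a violation of constraint 1: "A word may not begin with /b/."
The remaining constraints (2, 3, 4, 5) are satisfied.

1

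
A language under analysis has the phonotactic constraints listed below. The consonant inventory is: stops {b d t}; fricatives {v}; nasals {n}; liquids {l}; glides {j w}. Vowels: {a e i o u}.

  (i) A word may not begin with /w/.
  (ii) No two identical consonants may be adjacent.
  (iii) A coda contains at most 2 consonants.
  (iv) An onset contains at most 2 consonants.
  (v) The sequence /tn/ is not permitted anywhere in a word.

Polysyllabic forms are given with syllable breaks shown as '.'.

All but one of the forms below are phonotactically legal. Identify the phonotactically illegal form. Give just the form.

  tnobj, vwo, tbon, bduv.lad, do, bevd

tnobj

tnobj — violates constraint (v): contains banned sequence /tn/ → phonotactically illegal
vwo — σ1 onset /vw/ (2C), coda /∅/ ok → phonotactically legal
tbon — σ1 onset /tb/ (2C), coda /n/ ok → phonotactically legal
bduv.lad — σ1 onset /bd/ (2C), coda /v/ ok; σ2 onset /l/, coda /d/ ok → phonotactically legal
do — σ1 onset /d/, coda /∅/ ok → phonotactically legal
bevd — σ1 onset /b/, coda /vd/ (2C) ok → phonotactically legal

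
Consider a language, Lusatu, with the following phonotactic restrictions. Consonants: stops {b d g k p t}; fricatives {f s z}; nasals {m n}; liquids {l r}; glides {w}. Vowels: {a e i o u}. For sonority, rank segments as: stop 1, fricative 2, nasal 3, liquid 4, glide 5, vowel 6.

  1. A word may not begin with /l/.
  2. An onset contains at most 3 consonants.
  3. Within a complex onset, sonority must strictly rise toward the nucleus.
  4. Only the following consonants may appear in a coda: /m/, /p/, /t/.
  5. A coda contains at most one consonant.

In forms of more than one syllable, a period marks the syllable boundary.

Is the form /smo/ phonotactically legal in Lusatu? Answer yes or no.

/smo/ — σ1 onset /sm/ (2→3 rises), coda /∅/ ok → phonotactically legal

yes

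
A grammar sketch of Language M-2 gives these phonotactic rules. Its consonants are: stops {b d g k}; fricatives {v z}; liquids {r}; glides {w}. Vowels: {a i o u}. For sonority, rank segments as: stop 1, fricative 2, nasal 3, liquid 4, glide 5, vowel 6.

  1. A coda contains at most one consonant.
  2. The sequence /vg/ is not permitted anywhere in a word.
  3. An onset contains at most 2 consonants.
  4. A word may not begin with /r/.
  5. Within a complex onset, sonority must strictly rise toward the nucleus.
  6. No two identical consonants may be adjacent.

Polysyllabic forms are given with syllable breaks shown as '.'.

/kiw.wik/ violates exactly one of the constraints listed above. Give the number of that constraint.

/kiw.wik/: adjacent identical consonants /ww/.
This is a violation of constraint 6: "No two identical consonants may be adjacent."
The remaining constraints (1, 2, 3, 4, 5) are satisfied.

6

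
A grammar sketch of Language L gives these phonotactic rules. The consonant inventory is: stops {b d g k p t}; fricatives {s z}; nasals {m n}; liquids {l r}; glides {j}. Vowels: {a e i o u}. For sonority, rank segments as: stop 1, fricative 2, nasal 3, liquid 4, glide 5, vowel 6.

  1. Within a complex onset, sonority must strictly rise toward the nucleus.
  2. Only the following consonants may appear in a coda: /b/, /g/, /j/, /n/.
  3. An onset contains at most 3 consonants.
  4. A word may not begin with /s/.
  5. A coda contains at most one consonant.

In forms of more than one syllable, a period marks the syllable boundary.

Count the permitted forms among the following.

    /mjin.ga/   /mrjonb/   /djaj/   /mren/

3

/mjin.ga/ — σ1 onset /mj/ (3→5 rises), coda /n/ ok; σ2 onset /g/, coda /∅/ ok → permitted
/mrjonb/ — violates constraint 5: syllable 1 coda /nb/ has 2 consonants (> 1) → not permitted
/djaj/ — σ1 onset /dj/ (1→5 rises), coda /j/ ok → permitted
/mren/ — σ1 onset /mr/ (3→4 rises), coda /n/ ok → permitted
Permitted: /mjin.ga/, /djaj/, /mren/ → 3.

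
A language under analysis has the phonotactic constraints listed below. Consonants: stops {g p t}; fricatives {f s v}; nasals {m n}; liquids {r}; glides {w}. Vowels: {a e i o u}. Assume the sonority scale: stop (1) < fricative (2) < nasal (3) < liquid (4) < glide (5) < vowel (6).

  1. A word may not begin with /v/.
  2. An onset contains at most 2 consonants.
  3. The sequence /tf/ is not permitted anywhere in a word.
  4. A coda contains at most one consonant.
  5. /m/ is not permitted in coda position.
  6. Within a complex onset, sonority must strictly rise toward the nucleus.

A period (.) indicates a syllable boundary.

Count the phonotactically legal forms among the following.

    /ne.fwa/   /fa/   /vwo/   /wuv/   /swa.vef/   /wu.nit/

/ne.fwa/ — σ1 onset /n/, coda /∅/ ok; σ2 onset /fw/ (2→5 rises), coda /∅/ ok → phonotactically legal
/fa/ — σ1 onset /f/, coda /∅/ ok → phonotactically legal
/vwo/ — violates constraint 1: word begins with /v/ → phonotactically illegal
/wuv/ — σ1 onset /w/, coda /v/ ok → phonotactically legal
/swa.vef/ — σ1 onset /sw/ (2→5 rises), coda /∅/ ok; σ2 onset /v/, coda /f/ ok → phonotactically legal
/wu.nit/ — σ1 onset /w/, coda /∅/ ok; σ2 onset /n/, coda /t/ ok → phonotactically legal
Phonotactically legal: /ne.fwa/, /fa/, /wuv/, /swa.vef/, /wu.nit/ → 5.

5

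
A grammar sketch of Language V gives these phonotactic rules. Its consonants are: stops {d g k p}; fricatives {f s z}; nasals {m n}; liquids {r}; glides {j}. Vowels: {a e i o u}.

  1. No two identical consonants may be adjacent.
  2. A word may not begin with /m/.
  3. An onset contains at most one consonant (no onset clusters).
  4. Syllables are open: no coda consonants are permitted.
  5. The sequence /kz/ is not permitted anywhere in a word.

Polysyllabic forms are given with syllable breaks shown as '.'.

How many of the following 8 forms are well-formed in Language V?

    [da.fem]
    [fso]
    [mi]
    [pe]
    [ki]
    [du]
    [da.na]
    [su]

5

[da.fem] — violates constraint 4: syllable 2 coda /m/ has 1 consonant (> 0) → ill-formed
[fso] — violates constraint 3: syllable 1 onset /fs/ has 2 consonants (> 1) → ill-formed
[mi] — violates constraint 2: word begins with /m/ → ill-formed
[pe] — σ1 onset /p/, coda /∅/ ok → well-formed
[ki] — σ1 onset /k/, coda /∅/ ok → well-formed
[du] — σ1 onset /d/, coda /∅/ ok → well-formed
[da.na] — σ1 onset /d/, coda /∅/ ok; σ2 onset /n/, coda /∅/ ok → well-formed
[su] — σ1 onset /s/, coda /∅/ ok → well-formed
Well-formed: [pe], [ki], [du], [da.na], [su] → 5.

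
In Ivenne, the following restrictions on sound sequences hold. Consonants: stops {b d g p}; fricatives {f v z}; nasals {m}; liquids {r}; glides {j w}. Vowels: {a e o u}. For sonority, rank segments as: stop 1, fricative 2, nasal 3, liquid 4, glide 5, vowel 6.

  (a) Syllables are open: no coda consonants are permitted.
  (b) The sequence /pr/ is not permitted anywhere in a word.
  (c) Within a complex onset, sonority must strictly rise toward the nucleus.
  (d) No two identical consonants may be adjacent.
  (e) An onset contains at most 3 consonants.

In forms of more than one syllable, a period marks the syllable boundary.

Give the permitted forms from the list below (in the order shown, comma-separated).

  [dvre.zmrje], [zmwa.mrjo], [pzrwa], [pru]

[zmwa.mrjo]

[dvre.zmrje] — violates constraint (e): syllable 2 onset /zmrj/ has 4 consonants (> 3) → not permitted
[zmwa.mrjo] — σ1 onset /zmw/ (2→3→5 rises), coda /∅/ ok; σ2 onset /mrj/ (3→4→5 rises), coda /∅/ ok → permitted
[pzrwa] — violates constraint (e): syllable 1 onset /pzrw/ has 4 consonants (> 3) → not permitted
[pru] — violates constraint (b): contains banned sequence /pr/ → not permitted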